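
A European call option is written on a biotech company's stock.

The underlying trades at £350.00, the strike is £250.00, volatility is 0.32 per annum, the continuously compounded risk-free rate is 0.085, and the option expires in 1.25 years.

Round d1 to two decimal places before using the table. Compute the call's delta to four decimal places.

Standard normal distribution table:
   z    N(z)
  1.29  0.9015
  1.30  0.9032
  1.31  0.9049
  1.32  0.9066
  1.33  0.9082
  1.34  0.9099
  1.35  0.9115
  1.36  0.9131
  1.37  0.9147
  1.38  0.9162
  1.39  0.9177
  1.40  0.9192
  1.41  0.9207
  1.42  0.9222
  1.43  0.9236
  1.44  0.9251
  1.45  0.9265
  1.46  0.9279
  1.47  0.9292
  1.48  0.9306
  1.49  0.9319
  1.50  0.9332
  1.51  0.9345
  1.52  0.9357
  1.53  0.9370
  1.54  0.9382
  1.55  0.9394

0.9222

σ√T = 0.32 × 1.1180 = 0.3578
d₁ = [ln(350/250) + (0.085 + ½·0.32²)·1.25] / (σ√T) = (0.3365 + 0.1703) / 0.3578 = 1.4163 ≈ 1.42
N(d₁) = N(1.42) = 0.9222
Δ_call = N(d₁) = 0.9222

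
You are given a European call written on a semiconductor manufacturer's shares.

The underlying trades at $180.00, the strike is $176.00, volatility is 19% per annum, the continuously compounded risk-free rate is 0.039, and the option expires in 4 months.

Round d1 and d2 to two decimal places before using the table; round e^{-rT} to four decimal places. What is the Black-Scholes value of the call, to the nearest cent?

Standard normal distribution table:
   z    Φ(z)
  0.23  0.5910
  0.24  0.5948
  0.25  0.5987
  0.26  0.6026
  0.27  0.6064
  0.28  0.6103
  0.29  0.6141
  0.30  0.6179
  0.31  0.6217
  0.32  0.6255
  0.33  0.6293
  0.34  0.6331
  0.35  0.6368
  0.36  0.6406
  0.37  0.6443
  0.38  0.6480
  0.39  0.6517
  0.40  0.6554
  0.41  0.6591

σ√T = 0.19 × 0.5774 = 0.1097
d₁ = [ln(180/176) + (0.039 + ½·0.19²)·0.3333] / (σ√T) = (0.0225 + 0.0190) / 0.1097 = 0.3782 ⇒ 0.38
d₂ = 0.3782 − 0.1097 = 0.2685 ⇒ 0.27
e^(−rT) = e^(−0.039·0.3333) = 0.9871
N(d₁) = N(0.38) = 0.6480;  N(d₂) = N(0.27) = 0.6064
C = 180·0.6480 − 176·0.9871·0.6064 = 116.6400 − 105.3496 = 11.2904

$11.29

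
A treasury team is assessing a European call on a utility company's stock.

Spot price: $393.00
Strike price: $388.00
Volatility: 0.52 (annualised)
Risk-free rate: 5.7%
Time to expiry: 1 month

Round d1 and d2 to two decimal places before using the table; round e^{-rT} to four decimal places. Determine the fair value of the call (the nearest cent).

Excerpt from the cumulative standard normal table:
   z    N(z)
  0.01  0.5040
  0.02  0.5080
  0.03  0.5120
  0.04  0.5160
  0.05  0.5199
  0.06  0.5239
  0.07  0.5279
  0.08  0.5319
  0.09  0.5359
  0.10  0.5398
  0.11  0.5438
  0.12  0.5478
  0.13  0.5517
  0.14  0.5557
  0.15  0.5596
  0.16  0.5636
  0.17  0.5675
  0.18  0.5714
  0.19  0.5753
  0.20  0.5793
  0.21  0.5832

$26.83

σ√T = 0.52·√0.08333 = 0.1501
d₁ = [ln(393/388) + (0.057 + 0.52²/2)·0.08333] / 0.1501 = [0.0128 + 0.0160] / 0.1501 = 0.1920 ≈ 0.19
d₂ = d₁ − σ√T = 0.1920 − 0.1501 = 0.0419 ≈ 0.04
e^(−rT) = e^(−0.057·0.08333) = 0.9953
N(d₁) = N(0.19) = 0.5753;  N(d₂) = N(0.04) = 0.5160
C = 393·0.5753 − 388·0.9953·0.5160 = 226.0929 − 199.2670 = 26.8259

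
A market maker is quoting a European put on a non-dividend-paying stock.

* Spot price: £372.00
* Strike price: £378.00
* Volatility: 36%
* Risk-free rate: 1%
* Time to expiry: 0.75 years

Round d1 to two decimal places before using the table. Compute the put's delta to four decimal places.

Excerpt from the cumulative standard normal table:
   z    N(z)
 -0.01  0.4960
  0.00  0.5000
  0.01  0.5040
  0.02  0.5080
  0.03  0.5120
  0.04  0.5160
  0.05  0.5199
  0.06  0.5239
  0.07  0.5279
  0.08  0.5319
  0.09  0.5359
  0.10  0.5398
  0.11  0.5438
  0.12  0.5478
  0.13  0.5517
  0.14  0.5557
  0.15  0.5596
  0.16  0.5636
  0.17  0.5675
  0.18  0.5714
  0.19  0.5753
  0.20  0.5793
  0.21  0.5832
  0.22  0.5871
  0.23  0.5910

-0.4483

T = 0.75;  σ√T = 0.3118
d₁ = [ln(372/378) + (0.01 + 0.36²/2)·0.75] / 0.3118 = [-0.0160 + 0.0561] / 0.3118 = 0.1286 which rounds to 0.13
N(d₁) = N(0.13) = 0.5517
Δ_put = N(d₁) − 1 = 0.5517 − 1 = -0.4483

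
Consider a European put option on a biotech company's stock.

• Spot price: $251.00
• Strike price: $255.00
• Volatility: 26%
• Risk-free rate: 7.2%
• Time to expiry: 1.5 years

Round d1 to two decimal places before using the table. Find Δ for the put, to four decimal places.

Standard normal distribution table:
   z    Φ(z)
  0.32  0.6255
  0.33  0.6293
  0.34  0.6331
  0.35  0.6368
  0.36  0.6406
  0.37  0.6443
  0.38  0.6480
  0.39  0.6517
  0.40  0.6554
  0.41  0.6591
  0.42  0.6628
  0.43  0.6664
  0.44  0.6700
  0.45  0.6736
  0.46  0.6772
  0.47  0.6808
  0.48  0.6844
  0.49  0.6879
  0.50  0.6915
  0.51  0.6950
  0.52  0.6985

T = 1.5;  σ√T = 0.3184
d₁ = [ln(251/255) + (0.072 + ½·0.26²)·1.5] / (σ√T) = (-0.0158 + 0.1587) / 0.3184 = 0.4487 → 0.45
N(d₁) = N(0.45) = 0.6736
Δ_put = N(d₁) − 1 = 0.6736 − 1 = -0.3264

-0.3264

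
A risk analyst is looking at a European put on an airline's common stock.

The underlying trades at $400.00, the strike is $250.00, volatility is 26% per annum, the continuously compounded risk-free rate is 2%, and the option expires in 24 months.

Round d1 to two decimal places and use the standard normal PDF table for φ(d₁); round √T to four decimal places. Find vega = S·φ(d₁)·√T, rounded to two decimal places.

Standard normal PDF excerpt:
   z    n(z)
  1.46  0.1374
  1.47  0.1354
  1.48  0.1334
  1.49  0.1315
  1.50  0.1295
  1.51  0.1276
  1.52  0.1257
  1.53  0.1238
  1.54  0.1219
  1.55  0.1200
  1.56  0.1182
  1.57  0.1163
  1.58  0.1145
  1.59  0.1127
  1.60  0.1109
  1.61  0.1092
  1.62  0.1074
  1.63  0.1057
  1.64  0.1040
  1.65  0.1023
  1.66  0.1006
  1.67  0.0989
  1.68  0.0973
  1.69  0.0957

T = 2;  σ√T = 0.3677
ln(S/K) + (r + σ²/2)T = ln(400/250) + (0.02 + 0.26²/2)·2 = 0.4700 + 0.1076 = 0.5776
d₁ = 0.5776 / 0.3677 = 1.5709 → 1.57
√T = √2 = 1.4142
φ(d₁) = φ(1.57) = 0.1163
vega = S·φ(d₁)·√T = 400·0.1163·1.4142 = 65.7886

65.79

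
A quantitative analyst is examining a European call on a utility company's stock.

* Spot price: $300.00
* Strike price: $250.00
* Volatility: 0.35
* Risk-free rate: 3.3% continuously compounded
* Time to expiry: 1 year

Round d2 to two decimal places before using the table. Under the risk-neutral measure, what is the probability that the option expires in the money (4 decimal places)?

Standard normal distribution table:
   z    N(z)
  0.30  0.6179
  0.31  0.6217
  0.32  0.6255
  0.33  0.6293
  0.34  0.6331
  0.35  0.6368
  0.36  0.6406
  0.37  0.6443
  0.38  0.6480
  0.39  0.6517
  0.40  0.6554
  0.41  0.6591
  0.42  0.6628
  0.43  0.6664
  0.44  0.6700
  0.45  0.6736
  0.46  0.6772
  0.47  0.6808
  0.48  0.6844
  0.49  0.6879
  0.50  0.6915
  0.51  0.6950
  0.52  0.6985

σ√T = 0.35·√1 = 0.3500
d₁ = [ln(300/250) + (0.033 + 0.35²/2)·1] / 0.3500 = [0.1823 + 0.0943] / 0.3500 = 0.7902 → 0.79
d₂ = d₁ − σ√T = 0.7902 − 0.3500 = 0.4402 → 0.44
Risk-neutral Pr[S_T > K] = N(d₂) = N(0.44) = 0.6700

0.6700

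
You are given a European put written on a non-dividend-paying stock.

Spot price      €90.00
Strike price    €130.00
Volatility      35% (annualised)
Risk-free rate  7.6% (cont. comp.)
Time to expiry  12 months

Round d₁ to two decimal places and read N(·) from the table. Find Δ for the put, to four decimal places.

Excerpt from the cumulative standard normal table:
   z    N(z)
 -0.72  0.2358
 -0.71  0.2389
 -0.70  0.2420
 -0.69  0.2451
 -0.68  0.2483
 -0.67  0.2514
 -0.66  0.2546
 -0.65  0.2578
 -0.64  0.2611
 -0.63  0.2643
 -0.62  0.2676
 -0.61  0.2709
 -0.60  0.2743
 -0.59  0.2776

σ√T = 0.35 × 1.0000 = 0.3500
d₁ = [ln(90/130) + (0.076 + ½·0.35²)·1] / (σ√T) = (-0.3677 + 0.1372) / 0.3500 = -0.6585 ≈ -0.66
N(d₁) = N(-0.66) = 0.2546
Δ_put = N(d₁) − 1 = 0.2546 − 1 = -0.7454

-0.7454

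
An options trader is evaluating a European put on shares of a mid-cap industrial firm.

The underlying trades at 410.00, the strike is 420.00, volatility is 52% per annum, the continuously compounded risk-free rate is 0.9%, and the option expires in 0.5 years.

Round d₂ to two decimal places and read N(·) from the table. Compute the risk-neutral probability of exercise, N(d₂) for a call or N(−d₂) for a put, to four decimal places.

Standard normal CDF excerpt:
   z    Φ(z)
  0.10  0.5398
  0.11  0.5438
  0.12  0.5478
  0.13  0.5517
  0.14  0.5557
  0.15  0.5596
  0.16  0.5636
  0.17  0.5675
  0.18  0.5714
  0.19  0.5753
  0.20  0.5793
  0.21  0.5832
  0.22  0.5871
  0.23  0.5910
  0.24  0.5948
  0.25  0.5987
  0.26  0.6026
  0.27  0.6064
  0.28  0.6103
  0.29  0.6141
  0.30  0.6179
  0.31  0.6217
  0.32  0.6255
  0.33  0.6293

0.5948

σ√T = 0.52 × 0.7071 = 0.3677
d₁ = [ln(410/420) + (0.009 + ½·0.52²)·0.5] / (σ√T) = (-0.0241 + 0.0721) / 0.3677 = 0.1305 ≈ 0.13
d₂ = 0.1305 − 0.3677 = -0.2371 ≈ -0.24
Pr(exercise) under Q = N(−d₂) = N(0.24) = 0.5948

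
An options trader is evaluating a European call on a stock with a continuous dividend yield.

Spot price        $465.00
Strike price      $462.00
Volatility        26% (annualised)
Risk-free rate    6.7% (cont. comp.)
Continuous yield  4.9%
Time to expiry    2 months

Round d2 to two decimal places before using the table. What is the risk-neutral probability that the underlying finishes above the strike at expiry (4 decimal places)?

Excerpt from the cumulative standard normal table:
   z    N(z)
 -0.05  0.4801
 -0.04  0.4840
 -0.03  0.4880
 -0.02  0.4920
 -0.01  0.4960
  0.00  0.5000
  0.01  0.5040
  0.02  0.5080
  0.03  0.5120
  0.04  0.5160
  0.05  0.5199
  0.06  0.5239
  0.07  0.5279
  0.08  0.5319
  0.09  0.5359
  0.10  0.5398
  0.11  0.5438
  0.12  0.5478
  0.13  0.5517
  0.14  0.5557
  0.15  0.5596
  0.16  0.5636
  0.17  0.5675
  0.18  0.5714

T = 0.1667;  σ√T = 0.1061
d₁ = [ln(465/462) + (0.067 − 0.049 + 0.26²/2)·0.1667] / 0.1061 = [0.0065 + 0.0086] / 0.1061 = 0.1423 which rounds to 0.14
d₂ = d₁ − σ√T = 0.1423 − 0.1061 = 0.0362 which rounds to 0.04
Pr(exercise) under Q = N(d₂) = 0.5160

0.5160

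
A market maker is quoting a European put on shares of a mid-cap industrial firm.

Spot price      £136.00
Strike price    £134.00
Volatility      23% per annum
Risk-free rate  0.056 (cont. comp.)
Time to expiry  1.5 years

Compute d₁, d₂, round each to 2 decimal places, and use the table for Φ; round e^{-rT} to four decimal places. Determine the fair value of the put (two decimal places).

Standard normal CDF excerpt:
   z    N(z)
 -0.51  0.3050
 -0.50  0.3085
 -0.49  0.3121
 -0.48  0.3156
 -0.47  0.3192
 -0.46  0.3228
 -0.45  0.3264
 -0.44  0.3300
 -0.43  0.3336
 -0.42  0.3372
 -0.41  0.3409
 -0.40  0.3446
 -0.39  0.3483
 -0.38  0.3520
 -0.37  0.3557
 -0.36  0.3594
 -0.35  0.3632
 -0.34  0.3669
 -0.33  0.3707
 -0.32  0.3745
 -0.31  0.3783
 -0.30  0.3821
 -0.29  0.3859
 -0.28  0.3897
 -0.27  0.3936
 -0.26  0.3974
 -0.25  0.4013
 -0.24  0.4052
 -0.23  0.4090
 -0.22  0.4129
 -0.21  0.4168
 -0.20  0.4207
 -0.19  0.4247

£8.90

σ√T = 0.23·√1.5 = 0.2817
d₁ = [ln(136/134) + (0.056 + 0.23²/2)·1.5] / 0.2817 = [0.0148 + 0.1237] / 0.2817 = 0.4916 → 0.49
d₂ = d₁ − σ√T = 0.4916 − 0.2817 = 0.2099 → 0.21
exp(−rT) = exp(−0.056·1.5) = 0.9194
P = 134·0.9194·N(-0.21) − 136·N(-0.49) = 134·0.9194·0.4168 − 136·0.3121 = 51.3496 − 42.4456 = 8.9040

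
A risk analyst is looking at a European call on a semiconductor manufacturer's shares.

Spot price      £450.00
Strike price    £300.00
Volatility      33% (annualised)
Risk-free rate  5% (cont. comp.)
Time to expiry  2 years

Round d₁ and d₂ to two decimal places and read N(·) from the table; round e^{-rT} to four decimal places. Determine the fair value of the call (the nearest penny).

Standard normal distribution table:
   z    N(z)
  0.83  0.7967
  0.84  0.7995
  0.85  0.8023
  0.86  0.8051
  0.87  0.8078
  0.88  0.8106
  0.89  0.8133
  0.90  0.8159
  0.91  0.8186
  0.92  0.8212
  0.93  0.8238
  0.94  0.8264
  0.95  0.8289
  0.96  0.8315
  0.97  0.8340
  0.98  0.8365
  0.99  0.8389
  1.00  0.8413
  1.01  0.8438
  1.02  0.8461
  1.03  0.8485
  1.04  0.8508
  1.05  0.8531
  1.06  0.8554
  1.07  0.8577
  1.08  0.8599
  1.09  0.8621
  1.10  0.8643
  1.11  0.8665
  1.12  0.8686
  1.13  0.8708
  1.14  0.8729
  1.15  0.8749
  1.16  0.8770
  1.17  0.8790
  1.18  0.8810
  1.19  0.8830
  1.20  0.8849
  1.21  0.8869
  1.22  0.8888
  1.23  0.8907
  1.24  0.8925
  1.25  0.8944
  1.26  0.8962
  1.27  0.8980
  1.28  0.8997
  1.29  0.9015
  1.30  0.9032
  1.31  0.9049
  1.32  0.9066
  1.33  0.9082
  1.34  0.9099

T = 2;  σ√T = 0.4667
d₁ = [ln(450/300) + (0.05 + 0.33²/2)·2] / 0.4667 = [0.4055 + 0.2089] / 0.4667 = 1.3164 → 1.32
d₂ = d₁ − σ√T = 1.3164 − 0.4667 = 0.8497 → 0.85
exp(−rT) = exp(−0.05·2) = 0.9048
N(d₁) = N(1.32) = 0.9066;  N(d₂) = N(0.85) = 0.8023
C = 450·0.9066 − 300·0.9048·0.8023 = 407.9700 − 217.7763 = 190.1937

£190.19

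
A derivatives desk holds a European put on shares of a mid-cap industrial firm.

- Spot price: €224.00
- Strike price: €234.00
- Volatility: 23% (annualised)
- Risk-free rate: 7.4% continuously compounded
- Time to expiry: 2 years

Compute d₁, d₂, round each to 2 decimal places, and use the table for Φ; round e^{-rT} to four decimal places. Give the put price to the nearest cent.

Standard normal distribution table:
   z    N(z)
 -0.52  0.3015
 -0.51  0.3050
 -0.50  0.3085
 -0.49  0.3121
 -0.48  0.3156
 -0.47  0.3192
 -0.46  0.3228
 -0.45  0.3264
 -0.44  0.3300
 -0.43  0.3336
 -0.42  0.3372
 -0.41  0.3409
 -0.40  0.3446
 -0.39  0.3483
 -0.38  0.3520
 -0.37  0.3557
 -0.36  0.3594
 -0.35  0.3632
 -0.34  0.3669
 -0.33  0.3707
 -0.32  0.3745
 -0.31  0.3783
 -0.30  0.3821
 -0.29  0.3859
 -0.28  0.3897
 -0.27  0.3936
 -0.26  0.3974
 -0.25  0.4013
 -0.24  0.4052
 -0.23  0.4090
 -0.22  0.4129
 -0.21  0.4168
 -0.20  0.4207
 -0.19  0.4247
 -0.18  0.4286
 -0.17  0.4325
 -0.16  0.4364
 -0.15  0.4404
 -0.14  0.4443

σ√T = 0.23·√2 = 0.3253
d₁ = [ln(224/234) + (0.074 + 0.23²/2)·2] / 0.3253 = [-0.0437 + 0.2009] / 0.3253 = 0.4834 ≈ 0.48
d₂ = d₁ − σ√T = 0.4834 − 0.3253 = 0.1581 ≈ 0.16
exp(−rT) = exp(−0.074·2) = 0.8624
N(−d₂) = N(-0.16) = 0.4364;  N(−d₁) = N(-0.48) = 0.3156
P = 234·0.8624·0.4364 − 224·0.3156 = 88.0662 − 70.6944 = 17.3718

€17.37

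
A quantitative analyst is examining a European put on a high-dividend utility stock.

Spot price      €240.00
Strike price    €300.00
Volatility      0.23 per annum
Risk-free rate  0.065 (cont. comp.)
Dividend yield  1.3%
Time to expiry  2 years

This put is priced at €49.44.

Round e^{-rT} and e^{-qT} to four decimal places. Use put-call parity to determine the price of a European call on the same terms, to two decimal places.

e^(−qT) = e^(−0.013·2) = 0.9743;  e^(−rT) = e^(−0.065·2) = 0.8781
Put-call parity: C − P = S·e^(−qT) − K·e^(−rT) = 240·0.9743 − 300·0.8781 = 233.8320 − 263.4300 = -29.5980
C = P + (C − P) = 49.44 + (-29.5980) = 19.8420

€19.84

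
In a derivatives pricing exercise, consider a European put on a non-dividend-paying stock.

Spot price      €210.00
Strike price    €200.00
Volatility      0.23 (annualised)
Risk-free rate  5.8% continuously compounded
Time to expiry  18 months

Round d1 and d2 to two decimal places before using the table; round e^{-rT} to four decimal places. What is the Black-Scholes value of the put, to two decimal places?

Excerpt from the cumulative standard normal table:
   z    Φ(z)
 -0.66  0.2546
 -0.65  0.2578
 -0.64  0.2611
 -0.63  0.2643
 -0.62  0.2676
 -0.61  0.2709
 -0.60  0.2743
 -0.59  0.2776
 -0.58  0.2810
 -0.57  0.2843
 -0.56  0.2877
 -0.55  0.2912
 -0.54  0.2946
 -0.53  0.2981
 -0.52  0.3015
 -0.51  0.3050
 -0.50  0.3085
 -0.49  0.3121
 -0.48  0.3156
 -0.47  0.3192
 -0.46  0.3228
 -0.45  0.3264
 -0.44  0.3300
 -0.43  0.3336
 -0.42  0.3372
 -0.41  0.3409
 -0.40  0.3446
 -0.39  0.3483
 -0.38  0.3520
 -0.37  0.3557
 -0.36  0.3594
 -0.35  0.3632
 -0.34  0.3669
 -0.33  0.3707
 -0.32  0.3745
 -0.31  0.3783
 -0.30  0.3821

€11.07

T = 1.5;  σ√T = 0.2817
d₁ = [ln(210/200) + (0.058 + 0.23²/2)·1.5] / 0.2817 = [0.0488 + 0.1267] / 0.2817 = 0.6229 ≈ 0.62
d₂ = d₁ − σ√T = 0.6229 − 0.2817 = 0.3412 ≈ 0.34
e^(−rT) = e^(−0.058·1.5) = 0.9167
N(−d₂) = N(-0.34) = 0.3669;  N(−d₁) = N(-0.62) = 0.2676
P = 200·0.9167·0.3669 − 210·0.2676 = 67.2674 − 56.1960 = 11.0714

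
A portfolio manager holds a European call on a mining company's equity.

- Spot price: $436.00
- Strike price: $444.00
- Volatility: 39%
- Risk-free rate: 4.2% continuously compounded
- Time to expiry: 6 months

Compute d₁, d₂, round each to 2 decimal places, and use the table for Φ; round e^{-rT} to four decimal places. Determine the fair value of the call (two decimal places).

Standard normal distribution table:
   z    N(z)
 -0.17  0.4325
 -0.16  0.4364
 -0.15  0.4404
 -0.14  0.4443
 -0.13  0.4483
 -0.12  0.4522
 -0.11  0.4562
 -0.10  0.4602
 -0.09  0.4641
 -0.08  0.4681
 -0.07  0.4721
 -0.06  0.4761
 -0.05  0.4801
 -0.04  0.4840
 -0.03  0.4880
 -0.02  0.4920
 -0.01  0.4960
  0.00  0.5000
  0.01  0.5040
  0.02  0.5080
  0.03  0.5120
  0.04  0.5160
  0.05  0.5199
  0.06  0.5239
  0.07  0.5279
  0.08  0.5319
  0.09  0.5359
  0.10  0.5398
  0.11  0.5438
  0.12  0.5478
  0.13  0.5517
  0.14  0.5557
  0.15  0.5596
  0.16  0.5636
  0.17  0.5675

$49.08

σ√T = 0.39 × 0.7071 = 0.2758
d₁ = [ln(436/444) + (0.042 + 0.39²/2)·0.5] / 0.2758 = [-0.0182 + 0.0590] / 0.2758 = 0.1481 ≈ 0.15
d₂ = d₁ − σ√T = 0.1481 − 0.2758 = -0.1277 ≈ -0.13
e^(−rT) = e^(−0.042·0.5) = 0.9792
C = 436·N(0.15) − 444·0.9792·N(-0.13) = 436·0.5596 − 444·0.9792·0.4483 = 243.9856 − 194.9051 = 49.0805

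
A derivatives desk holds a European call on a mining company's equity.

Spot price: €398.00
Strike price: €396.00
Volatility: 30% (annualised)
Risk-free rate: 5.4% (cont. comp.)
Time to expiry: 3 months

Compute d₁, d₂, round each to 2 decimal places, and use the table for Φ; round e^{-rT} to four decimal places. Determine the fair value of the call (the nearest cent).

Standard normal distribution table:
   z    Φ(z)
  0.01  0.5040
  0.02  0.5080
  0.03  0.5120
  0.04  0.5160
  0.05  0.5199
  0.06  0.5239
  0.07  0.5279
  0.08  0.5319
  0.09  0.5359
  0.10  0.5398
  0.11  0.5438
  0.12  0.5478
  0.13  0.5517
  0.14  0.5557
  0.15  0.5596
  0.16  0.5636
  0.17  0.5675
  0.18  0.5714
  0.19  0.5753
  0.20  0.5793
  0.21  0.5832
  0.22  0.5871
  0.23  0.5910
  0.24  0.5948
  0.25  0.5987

σ√T = 0.3 × 0.5000 = 0.1500
d₁ = [ln(398/396) + (0.054 + 0.3²/2)·0.25] / 0.1500 = [0.0050 + 0.0248] / 0.1500 = 0.1986 ⇒ 0.20
d₂ = d₁ − σ√T = 0.1986 − 0.1500 = 0.0486 ⇒ 0.05
e^(−rT) = e^(−0.054·0.25) = 0.9866
N(d₁) = N(0.20) = 0.5793;  N(d₂) = N(0.05) = 0.5199
C = 398·0.5793 − 396·0.9866·0.5199 = 230.5614 − 203.1216 = 27.4398

€27.44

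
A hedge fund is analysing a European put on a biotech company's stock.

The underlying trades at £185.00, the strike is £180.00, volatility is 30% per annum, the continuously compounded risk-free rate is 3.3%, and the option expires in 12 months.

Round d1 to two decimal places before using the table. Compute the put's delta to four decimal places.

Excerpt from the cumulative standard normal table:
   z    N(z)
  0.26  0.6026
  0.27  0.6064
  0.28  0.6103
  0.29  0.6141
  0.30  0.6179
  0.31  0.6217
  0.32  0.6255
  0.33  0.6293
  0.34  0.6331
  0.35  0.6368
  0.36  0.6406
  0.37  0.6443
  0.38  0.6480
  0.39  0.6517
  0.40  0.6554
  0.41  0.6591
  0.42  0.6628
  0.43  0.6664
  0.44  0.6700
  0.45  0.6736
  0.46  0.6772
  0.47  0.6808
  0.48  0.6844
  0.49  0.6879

-0.3632

σ√T = 0.3 × 1.0000 = 0.3000
d₁ = [ln(185/180) + (0.033 + ½·0.3²)·1] / (σ√T) = (0.0274 + 0.0780) / 0.3000 = 0.3513 → 0.35
N(d₁) = N(0.35) = 0.6368
Δ_put = N(d₁) − 1 = 0.6368 − 1 = -0.3632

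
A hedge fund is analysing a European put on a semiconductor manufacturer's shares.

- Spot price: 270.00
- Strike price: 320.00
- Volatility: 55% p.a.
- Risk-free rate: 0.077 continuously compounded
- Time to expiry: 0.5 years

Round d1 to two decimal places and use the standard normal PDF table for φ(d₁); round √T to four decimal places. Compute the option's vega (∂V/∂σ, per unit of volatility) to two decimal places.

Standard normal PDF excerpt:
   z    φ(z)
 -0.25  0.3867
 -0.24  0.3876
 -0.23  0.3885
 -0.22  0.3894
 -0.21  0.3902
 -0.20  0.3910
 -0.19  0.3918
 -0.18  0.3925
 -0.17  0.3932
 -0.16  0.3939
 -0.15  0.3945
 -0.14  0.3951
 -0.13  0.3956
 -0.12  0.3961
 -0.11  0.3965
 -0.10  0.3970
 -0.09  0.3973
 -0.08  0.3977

75.43

σ√T = 0.55·√0.5 = 0.3889
d₁ = [ln(270/320) + (0.077 + ½·0.55²)·0.5] / (σ√T) = (-0.1699 + 0.1141) / 0.3889 = -0.1434 → -0.14
√T = √0.5 = 0.7071
φ(d₁) = φ(-0.14) = 0.3951
vega = S·φ(d₁)·√T = 270·0.3951·0.7071 = 75.4313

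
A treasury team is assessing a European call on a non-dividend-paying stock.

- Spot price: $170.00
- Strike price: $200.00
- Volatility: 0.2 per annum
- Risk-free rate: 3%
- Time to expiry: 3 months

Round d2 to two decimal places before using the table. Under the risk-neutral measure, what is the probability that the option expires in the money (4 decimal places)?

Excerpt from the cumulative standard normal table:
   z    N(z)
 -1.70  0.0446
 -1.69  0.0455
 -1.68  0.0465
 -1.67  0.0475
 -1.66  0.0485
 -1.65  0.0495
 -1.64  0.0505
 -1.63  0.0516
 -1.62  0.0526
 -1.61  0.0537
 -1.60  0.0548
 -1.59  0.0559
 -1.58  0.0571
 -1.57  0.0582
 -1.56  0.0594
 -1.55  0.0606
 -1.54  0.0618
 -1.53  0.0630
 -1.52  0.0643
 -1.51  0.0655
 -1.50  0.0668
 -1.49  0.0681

T = 0.25;  σ√T = 0.1000
d₁ = [ln(170/200) + (0.03 + 0.2²/2)·0.25] / 0.1000 = [-0.1625 + 0.0125] / 0.1000 = -1.5002 ≈ -1.50
d₂ = d₁ − σ√T = -1.5002 − 0.1000 = -1.6002 ≈ -1.60
Pr(exercise) under Q = N(d₂) = 0.0548

0.0548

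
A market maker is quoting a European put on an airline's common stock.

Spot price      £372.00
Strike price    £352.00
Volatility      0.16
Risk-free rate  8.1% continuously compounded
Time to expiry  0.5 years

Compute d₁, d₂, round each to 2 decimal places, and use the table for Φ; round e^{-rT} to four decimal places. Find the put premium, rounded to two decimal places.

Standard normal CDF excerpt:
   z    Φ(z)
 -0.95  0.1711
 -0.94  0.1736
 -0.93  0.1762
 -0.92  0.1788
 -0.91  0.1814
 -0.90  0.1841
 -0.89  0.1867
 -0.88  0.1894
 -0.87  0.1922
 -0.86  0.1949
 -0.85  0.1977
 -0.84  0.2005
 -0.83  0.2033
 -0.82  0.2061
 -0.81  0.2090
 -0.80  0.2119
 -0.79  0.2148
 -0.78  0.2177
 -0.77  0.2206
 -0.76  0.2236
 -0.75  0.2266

σ√T = 0.16 × 0.7071 = 0.1131
d₁ = [ln(372/352) + (0.081 + 0.16²/2)·0.5] / 0.1131 = [0.0553 + 0.0469] / 0.1131 = 0.9030 ⇒ 0.90
d₂ = d₁ − σ√T = 0.9030 − 0.1131 = 0.7899 ⇒ 0.79
e^(−rT) = e^(−0.081·0.5) = 0.9603
P = 352·0.9603·N(-0.79) − 372·N(-0.90) = 352·0.9603·0.2148 − 372·0.1841 = 72.6079 − 68.4852 = 4.1227

£4.12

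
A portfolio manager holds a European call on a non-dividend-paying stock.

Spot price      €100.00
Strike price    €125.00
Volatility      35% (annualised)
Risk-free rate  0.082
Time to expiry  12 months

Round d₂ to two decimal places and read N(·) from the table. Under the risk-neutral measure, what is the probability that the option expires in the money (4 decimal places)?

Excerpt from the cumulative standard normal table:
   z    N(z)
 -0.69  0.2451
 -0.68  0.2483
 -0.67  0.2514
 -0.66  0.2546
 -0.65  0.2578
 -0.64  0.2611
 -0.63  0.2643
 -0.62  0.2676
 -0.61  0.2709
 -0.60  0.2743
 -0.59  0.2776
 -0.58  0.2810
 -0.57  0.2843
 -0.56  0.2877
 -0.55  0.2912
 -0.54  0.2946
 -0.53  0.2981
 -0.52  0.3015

σ√T = 0.35 × 1.0000 = 0.3500
ln(S/K) + (r + σ²/2)T = ln(100/125) + (0.082 + 0.35²/2)·1 = -0.2231 + 0.1432 = -0.0799
d₁ = -0.0799 / 0.3500 = -0.2283 ≈ -0.23
d₂ = d₁ − σ√T = -0.2283 − 0.3500 = -0.5783 ≈ -0.58
Risk-neutral Pr[S_T > K] = N(d₂) = N(-0.58) = 0.2810

0.2810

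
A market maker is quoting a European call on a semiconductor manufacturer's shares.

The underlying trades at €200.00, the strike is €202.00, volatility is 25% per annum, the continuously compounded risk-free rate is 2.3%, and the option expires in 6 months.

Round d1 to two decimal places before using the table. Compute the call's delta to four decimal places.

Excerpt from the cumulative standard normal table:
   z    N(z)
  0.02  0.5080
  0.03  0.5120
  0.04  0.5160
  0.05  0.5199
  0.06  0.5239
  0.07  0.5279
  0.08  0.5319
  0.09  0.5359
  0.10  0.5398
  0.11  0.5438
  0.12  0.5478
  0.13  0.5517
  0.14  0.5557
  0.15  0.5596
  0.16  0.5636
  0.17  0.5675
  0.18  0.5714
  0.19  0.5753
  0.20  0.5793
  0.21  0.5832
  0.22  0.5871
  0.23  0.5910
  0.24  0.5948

0.5398

σ√T = 0.25 × 0.7071 = 0.1768
ln(S/K) + (r + σ²/2)T = ln(200/202) + (0.023 + 0.25²/2)·0.5 = -0.0100 + 0.0271 = 0.0172
d₁ = 0.0172 / 0.1768 = 0.0972 ≈ 0.10
N(d₁) = N(0.10) = 0.5398
Δ_call = N(d₁) = 0.5398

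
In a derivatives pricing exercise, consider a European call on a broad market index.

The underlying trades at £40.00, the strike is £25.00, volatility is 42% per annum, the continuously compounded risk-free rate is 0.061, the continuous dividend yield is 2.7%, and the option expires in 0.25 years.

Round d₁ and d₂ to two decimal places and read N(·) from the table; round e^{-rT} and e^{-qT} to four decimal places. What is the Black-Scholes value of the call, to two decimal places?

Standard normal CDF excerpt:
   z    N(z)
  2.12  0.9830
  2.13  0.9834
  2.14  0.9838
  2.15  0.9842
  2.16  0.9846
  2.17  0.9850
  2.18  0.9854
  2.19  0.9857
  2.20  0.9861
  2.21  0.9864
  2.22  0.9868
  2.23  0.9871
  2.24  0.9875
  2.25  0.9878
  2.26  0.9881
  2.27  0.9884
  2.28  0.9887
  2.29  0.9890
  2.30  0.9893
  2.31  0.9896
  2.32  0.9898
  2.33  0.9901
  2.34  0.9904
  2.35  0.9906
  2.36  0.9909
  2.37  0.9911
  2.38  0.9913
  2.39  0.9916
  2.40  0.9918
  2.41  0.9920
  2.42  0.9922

σ√T = 0.42 × 0.5000 = 0.2100
d₁ = [ln(40/25) + (0.061 − 0.027 + ½·0.42²)·0.25] / (σ√T) = (0.4700 + 0.0305) / 0.2100 = 2.3836 ⇒ 2.38
d₂ = 2.3836 − 0.2100 = 2.1736 ⇒ 2.17
exp(−qT) = exp(−0.027·0.25) = 0.9933;  exp(−rT) = exp(−0.061·0.25) = 0.9849
C = 40·0.9933·N(2.38) − 25·0.9849·N(2.17) = 40·0.9933·0.9913 − 25·0.9849·0.9850 = 39.3863 − 24.2532 = 15.1332

£15.13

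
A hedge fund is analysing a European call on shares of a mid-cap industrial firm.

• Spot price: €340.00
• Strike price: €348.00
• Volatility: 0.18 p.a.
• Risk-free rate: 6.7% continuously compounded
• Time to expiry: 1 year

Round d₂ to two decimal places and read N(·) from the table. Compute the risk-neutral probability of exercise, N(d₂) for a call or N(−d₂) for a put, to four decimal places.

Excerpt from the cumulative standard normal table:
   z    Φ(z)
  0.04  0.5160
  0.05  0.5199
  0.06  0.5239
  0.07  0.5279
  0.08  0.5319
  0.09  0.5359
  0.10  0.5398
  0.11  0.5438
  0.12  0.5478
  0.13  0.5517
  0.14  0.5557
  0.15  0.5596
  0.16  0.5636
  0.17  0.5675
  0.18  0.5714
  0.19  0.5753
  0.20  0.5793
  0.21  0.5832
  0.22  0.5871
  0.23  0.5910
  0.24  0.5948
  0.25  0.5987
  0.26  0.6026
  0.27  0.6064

0.5596

σ√T = 0.18 × 1.0000 = 0.1800
d₁ = [ln(340/348) + (0.067 + 0.18²/2)·1] / 0.1800 = [-0.0233 + 0.0832] / 0.1800 = 0.3330 ≈ 0.33
d₂ = d₁ − σ√T = 0.3330 − 0.1800 = 0.1530 ≈ 0.15
Pr(exercise) under Q = N(d₂) = 0.5596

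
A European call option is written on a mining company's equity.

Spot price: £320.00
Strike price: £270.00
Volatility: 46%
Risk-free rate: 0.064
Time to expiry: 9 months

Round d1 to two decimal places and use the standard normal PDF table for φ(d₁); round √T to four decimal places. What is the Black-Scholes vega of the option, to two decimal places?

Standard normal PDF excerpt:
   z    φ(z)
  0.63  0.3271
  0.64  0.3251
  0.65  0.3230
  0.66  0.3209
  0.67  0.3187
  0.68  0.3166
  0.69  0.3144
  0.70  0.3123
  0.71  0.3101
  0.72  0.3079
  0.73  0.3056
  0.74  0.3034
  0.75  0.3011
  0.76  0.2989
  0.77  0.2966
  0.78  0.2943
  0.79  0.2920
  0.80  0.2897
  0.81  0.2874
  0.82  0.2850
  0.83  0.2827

83.44

σ√T = 0.46·√0.75 = 0.3984
d₁ = [ln(320/270) + (0.064 + ½·0.46²)·0.75] / (σ√T) = (0.1699 + 0.1274) / 0.3984 = 0.7462 which rounds to 0.75
√T = √0.75 = 0.8660
φ(d₁) = φ(0.75) = 0.3011
vega = S·φ(d₁)·√T = 320·0.3011·0.8660 = 83.4408
(The put has the same vega.)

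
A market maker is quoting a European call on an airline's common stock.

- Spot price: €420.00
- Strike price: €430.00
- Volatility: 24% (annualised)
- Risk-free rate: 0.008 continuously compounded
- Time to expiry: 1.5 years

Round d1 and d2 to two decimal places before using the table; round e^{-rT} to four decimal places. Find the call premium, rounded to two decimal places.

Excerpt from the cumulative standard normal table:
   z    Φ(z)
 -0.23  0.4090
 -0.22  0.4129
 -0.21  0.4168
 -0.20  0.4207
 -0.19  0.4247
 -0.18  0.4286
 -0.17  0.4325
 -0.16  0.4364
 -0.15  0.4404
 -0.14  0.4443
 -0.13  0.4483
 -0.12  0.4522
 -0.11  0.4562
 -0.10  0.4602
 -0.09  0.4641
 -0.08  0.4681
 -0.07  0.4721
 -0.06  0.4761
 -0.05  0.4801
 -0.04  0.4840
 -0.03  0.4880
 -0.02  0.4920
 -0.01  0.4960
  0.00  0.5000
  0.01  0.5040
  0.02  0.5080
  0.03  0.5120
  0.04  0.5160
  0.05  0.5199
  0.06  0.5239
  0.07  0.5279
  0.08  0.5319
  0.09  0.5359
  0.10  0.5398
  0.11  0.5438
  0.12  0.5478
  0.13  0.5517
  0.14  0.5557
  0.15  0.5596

€47.95

σ√T = 0.24 × 1.2247 = 0.2939
d₁ = [ln(420/430) + (0.008 + 0.24²/2)·1.5] / 0.2939 = [-0.0235 + 0.0552] / 0.2939 = 0.1077 ≈ 0.11
d₂ = d₁ − σ√T = 0.1077 − 0.2939 = -0.1862 ≈ -0.19
e^(−rT) = e^(−0.008·1.5) = 0.9881
C = 420·N(0.11) − 430·0.9881·N(-0.19) = 420·0.5438 − 430·0.9881·0.4247 = 228.3960 − 180.4478 = 47.9482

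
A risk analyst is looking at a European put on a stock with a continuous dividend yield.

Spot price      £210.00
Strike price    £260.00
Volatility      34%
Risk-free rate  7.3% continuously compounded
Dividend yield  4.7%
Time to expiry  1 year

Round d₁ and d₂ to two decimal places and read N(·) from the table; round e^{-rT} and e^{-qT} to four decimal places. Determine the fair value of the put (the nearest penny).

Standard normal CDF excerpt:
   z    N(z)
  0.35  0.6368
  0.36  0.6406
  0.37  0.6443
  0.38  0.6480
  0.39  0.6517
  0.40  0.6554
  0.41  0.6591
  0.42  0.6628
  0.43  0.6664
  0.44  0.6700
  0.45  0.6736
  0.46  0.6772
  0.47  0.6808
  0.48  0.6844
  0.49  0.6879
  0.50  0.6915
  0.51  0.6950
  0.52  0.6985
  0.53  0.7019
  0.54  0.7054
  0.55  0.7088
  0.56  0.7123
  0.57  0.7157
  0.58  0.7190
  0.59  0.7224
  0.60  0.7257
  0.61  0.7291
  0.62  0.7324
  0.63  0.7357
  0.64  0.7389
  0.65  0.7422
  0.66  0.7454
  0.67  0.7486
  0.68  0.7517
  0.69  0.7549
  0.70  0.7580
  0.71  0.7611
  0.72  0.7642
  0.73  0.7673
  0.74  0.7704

£54.87

σ√T = 0.34 × 1.0000 = 0.3400
d₁ = [ln(210/260) + (0.073 − 0.047 + 0.34²/2)·1] / 0.3400 = [-0.2136 + 0.0838] / 0.3400 = -0.3817 ≈ -0.38
d₂ = d₁ − σ√T = -0.3817 − 0.3400 = -0.7217 ≈ -0.72
exp(−qT) = exp(−0.047·1) = 0.9541;  exp(−rT) = exp(−0.073·1) = 0.9296
N(−d₂) = N(0.72) = 0.7642;  N(−d₁) = N(0.38) = 0.6480
P = 260·0.9296·0.7642 − 210·0.9541·0.6480 = 184.7041 − 129.8339 = 54.8702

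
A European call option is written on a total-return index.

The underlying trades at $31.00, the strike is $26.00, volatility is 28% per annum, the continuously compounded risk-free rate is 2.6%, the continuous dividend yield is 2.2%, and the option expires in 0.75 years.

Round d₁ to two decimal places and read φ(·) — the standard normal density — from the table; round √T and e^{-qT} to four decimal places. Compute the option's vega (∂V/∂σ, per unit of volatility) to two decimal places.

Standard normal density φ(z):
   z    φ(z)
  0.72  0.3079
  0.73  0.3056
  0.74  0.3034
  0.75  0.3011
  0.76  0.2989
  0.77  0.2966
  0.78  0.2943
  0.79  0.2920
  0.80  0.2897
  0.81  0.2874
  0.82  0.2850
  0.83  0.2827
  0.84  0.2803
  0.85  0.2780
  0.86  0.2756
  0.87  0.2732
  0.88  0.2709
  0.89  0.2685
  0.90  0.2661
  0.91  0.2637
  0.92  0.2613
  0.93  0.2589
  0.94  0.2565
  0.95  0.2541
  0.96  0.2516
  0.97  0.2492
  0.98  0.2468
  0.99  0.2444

7.28

σ√T = 0.28 × 0.8660 = 0.2425
d₁ = [ln(31/26) + (0.026 − 0.022 + ½·0.28²)·0.75] / (σ√T) = (0.1759 + 0.0324) / 0.2425 = 0.8590 → 0.86
√T = √0.75 = 0.8660
φ(d₁) = φ(0.86) = 0.2756
exp(−qT) = exp(−0.022·0.75) = 0.9836
vega = S·exp(−qT)·φ(d₁)·√T = 31·0.9836·0.2756·0.8660 = 7.2774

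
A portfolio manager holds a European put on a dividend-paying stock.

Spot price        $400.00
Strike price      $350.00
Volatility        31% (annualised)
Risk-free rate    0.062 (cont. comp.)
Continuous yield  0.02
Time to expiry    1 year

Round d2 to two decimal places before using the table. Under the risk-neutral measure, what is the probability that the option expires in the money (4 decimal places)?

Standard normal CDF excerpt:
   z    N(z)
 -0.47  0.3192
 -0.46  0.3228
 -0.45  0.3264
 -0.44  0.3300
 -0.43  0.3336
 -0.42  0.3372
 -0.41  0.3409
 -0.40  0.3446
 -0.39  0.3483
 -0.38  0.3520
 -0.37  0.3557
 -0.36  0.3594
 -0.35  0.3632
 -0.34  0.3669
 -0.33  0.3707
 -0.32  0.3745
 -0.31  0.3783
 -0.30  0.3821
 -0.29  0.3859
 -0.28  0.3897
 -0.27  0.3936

T = 1;  σ√T = 0.3100
d₁ = [ln(400/350) + (0.062 − 0.02 + ½·0.31²)·1] / (σ√T) = (0.1335 + 0.0900) / 0.3100 = 0.7212 ≈ 0.72
d₂ = 0.7212 − 0.3100 = 0.4112 ≈ 0.41
Pr(exercise) under Q = N(−d₂) = N(-0.41) = 0.3409

0.3409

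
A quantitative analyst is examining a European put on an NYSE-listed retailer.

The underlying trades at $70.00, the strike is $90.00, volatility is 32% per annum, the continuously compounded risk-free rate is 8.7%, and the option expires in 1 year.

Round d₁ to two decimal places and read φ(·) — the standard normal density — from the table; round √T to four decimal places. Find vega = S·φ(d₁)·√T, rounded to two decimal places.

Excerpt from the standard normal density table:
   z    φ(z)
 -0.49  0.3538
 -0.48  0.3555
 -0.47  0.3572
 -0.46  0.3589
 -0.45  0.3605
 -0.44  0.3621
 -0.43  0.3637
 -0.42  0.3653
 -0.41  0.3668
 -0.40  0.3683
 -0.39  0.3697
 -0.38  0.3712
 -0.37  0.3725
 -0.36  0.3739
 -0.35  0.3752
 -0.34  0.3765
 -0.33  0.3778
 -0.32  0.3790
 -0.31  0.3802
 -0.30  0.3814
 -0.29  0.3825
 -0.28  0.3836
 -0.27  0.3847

σ√T = 0.32 × 1.0000 = 0.3200
d₁ = [ln(70/90) + (0.087 + 0.32²/2)·1] / 0.3200 = [-0.2513 + 0.1382] / 0.3200 = -0.3535 ⇒ -0.35
√T = √1 = 1.0000
φ(d₁) = φ(-0.35) = 0.3752
vega = S·φ(d₁)·√T = 70·0.3752·1.0000 = 26.2640
(Vega is the same for a European call and put with the same parameters.)

26.26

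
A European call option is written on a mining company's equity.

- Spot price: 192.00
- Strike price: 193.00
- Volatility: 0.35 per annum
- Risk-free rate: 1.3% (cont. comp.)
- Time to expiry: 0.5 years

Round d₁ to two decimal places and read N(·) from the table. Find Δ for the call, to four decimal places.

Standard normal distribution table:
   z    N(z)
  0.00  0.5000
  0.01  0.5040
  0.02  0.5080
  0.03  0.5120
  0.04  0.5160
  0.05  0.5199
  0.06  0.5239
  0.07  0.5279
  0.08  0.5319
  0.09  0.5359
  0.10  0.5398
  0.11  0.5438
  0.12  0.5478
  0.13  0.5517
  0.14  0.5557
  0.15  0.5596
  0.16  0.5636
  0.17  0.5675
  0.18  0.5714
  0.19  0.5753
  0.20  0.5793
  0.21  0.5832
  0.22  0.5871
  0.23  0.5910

T = 0.5;  σ√T = 0.2475
d₁ = [ln(192/193) + (0.013 + 0.35²/2)·0.5] / 0.2475 = [-0.0052 + 0.0371] / 0.2475 = 0.1290 ≈ 0.13
N(d₁) = N(0.13) = 0.5517
Δ_call = N(d₁) = 0.5517

0.5517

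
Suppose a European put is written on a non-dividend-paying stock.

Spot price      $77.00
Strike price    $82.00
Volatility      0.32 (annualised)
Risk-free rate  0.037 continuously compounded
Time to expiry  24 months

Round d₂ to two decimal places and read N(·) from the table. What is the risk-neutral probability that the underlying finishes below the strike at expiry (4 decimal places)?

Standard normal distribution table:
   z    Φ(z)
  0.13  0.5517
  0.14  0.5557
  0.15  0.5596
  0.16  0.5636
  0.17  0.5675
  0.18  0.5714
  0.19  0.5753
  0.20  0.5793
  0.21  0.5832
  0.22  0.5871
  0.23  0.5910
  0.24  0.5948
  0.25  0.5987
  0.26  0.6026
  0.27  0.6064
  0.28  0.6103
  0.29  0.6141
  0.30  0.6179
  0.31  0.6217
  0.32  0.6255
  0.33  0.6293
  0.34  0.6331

0.5793

σ√T = 0.32 × 1.4142 = 0.4525
ln(S/K) + (r + σ²/2)T = ln(77/82) + (0.037 + 0.32²/2)·2 = -0.0629 + 0.1764 = 0.1135
d₁ = 0.1135 / 0.4525 = 0.2508 which rounds to 0.25
d₂ = d₁ − σ√T = 0.2508 − 0.4525 = -0.2018 which rounds to -0.20
Risk-neutral Pr[S_T < K] = N(−d₂) = N(0.20) = 0.5793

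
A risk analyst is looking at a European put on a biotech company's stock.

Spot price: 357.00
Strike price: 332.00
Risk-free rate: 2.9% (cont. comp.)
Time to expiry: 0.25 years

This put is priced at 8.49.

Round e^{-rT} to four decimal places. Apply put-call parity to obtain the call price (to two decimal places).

35.88

e^(−rT) = e^(−0.029·0.25) = 0.9928
Put-call parity: C − P = S − K·e^(−rT) = 357 − 332·0.9928 = 357 − 329.6096 = 27.3904
C = P + (C − P) = 8.49 + (27.3904) = 35.8804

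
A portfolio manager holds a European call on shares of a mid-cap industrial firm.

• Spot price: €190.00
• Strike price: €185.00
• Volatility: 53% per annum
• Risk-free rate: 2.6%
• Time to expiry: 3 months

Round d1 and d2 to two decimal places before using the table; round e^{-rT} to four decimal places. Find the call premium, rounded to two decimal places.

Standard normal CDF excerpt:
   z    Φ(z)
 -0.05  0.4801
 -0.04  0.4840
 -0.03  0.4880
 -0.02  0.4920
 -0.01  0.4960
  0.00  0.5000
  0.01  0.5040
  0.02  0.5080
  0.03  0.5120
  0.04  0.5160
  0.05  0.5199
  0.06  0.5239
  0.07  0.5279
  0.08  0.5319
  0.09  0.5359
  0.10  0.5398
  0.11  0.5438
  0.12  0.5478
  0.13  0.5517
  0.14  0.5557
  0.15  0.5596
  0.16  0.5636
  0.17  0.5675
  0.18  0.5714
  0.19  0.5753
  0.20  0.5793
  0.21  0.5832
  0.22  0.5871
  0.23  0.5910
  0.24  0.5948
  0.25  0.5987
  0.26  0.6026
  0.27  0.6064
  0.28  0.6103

σ√T = 0.53 × 0.5000 = 0.2650
d₁ = [ln(190/185) + (0.026 + ½·0.53²)·0.25] / (σ√T) = (0.0267 + 0.0416) / 0.2650 = 0.2577 → 0.26
d₂ = 0.2577 − 0.2650 = -0.0073 → -0.01
e^(−rT) = e^(−0.026·0.25) = 0.9935
C = 190·N(0.26) − 185·0.9935·N(-0.01) = 190·0.6026 − 185·0.9935·0.4960 = 114.4940 − 91.1636 = 23.3304

€23.33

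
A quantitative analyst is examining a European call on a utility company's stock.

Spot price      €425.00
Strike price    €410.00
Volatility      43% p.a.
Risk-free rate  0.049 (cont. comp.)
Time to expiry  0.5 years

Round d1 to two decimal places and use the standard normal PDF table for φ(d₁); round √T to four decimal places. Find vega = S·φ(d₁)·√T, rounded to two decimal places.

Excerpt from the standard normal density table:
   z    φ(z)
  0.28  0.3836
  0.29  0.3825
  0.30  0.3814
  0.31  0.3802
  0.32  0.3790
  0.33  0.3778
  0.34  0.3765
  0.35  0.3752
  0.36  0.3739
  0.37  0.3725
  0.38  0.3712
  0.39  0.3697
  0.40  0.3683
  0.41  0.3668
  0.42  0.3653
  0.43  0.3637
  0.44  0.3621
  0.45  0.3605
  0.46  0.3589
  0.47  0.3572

112.75

σ√T = 0.43 × 0.7071 = 0.3041
d₁ = [ln(425/410) + (0.049 + ½·0.43²)·0.5] / (σ√T) = (0.0359 + 0.0707) / 0.3041 = 0.3508 → 0.35
√T = √0.5 = 0.7071
φ(d₁) = φ(0.35) = 0.3752
vega = S·φ(d₁)·√T = 425·0.3752·0.7071 = 112.7542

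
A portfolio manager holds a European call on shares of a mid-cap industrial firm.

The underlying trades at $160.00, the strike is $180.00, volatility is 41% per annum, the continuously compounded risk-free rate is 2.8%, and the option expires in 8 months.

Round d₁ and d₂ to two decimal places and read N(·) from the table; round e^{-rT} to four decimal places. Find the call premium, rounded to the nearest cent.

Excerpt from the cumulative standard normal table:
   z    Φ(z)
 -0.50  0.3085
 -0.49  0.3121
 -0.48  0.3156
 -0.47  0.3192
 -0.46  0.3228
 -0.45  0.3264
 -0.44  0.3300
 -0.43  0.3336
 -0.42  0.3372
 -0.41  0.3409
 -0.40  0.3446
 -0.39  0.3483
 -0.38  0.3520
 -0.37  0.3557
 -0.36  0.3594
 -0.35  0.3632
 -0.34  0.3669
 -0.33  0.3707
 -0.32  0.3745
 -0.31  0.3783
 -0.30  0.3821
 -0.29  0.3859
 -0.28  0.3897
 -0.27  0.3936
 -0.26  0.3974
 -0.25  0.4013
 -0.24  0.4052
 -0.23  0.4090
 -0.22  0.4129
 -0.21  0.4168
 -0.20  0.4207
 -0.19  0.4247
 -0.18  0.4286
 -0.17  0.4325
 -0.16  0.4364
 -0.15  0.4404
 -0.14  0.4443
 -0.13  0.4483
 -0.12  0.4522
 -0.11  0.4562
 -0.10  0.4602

$14.70

σ√T = 0.41 × 0.8165 = 0.3348
d₁ = [ln(160/180) + (0.028 + ½·0.41²)·0.6667] / (σ√T) = (-0.1178 + 0.0747) / 0.3348 = -0.1287 → -0.13
d₂ = -0.1287 − 0.3348 = -0.4635 → -0.46
e^(−rT) = e^(−0.028·0.6667) = 0.9815
N(d₁) = N(-0.13) = 0.4483;  N(d₂) = N(-0.46) = 0.3228
C = 160·0.4483 − 180·0.9815·0.3228 = 71.7280 − 57.0291 = 14.6989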